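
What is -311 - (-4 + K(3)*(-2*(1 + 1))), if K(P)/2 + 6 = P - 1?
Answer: -339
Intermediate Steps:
K(P) = -14 + 2*P (K(P) = -12 + 2*(P - 1) = -12 + 2*(-1 + P) = -12 + (-2 + 2*P) = -14 + 2*P)
-311 - (-4 + K(3)*(-2*(1 + 1))) = -311 - (-4 + (-14 + 2*3)*(-2*(1 + 1))) = -311 - (-4 + (-14 + 6)*(-2*2)) = -311 - (-4 - 8*(-4)) = -311 - (-4 + 32) = -311 - 1*28 = -311 - 28 = -339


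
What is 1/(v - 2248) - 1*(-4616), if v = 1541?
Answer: 3263511/707 ≈ 4616.0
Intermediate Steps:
1/(v - 2248) - 1*(-4616) = 1/(1541 - 2248) - 1*(-4616) = 1/(-707) + 4616 = -1/707 + 4616 = 3263511/707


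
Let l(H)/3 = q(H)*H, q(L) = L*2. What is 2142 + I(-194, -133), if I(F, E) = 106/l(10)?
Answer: 642653/300 ≈ 2142.2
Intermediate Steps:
q(L) = 2*L
l(H) = 6*H² (l(H) = 3*((2*H)*H) = 3*(2*H²) = 6*H²)
I(F, E) = 53/300 (I(F, E) = 106/((6*10²)) = 106/((6*100)) = 106/600 = 106*(1/600) = 53/300)
2142 + I(-194, -133) = 2142 + 53/300 = 642653/300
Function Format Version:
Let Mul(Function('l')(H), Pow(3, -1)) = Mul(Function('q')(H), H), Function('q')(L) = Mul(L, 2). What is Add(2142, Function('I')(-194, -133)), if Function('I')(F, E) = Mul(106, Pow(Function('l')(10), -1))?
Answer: Rational(642653, 300) ≈ 2142.2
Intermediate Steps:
Function('q')(L) = Mul(2, L)
Function('l')(H) = Mul(6, Pow(H, 2)) (Function('l')(H) = Mul(3, Mul(Mul(2, H), H)) = Mul(3, Mul(2, Pow(H, 2))) = Mul(6, Pow(H, 2)))
Function('I')(F, E) = Rational(53, 300) (Function('I')(F, E) = Mul(106, Pow(Mul(6, Pow(10, 2)), -1)) = Mul(106, Pow(Mul(6, 100), -1)) = Mul(106, Pow(600, -1)) = Mul(106, Rational(1, 600)) = Rational(53, 300))
Add(2142, Function('I')(-194, -133)) = Add(2142, Rational(53, 300)) = Rational(642653, 300)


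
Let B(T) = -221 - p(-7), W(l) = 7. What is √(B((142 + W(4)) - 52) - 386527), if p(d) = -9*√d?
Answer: 3*√(-42972 + I*√7) ≈ 0.019145 + 621.89*I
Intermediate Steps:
B(T) = -221 + 9*I*√7 (B(T) = -221 - (-9)*√(-7) = -221 - (-9)*I*√7 = -221 + 9*I*√7)
√(B((142 + W(4)) - 52) - 386527) = √((-221 + 9*I*√7) - 386527) = √(-386748 + 9*I*√7)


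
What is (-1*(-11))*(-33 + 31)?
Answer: -22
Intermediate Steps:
(-1*(-11))*(-33 + 31) = 11*(-2) = -22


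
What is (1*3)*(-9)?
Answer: -27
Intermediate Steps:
(1*3)*(-9) = 3*(-9) = -27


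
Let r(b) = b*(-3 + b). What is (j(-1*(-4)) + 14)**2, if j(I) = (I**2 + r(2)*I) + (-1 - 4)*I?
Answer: 4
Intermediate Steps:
j(I) = I**2 - 7*I (j(I) = (I**2 + (2*(-3 + 2))*I) + (-1 - 4)*I = (I**2 + (2*(-1))*I) - 5*I = (I**2 - 2*I) - 5*I = I**2 - 7*I)
(j(-1*(-4)) + 14)**2 = ((-1*(-4))*(-7 - 1*(-4)) + 14)**2 = (4*(-7 + 4) + 14)**2 = (4*(-3) + 14)**2 = (-12 + 14)**2 = 2**2 = 4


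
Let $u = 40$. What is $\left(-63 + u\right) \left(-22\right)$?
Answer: $506$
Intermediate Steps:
$\left(-63 + u\right) \left(-22\right) = \left(-63 + 40\right) \left(-22\right) = \left(-23\right) \left(-22\right) = 506$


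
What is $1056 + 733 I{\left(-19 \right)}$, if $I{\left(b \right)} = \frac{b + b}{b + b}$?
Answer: $1789$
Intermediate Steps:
$I{\left(b \right)} = 1$ ($I{\left(b \right)} = \frac{2 b}{2 b} = 2 b \frac{1}{2 b} = 1$)
$1056 + 733 I{\left(-19 \right)} = 1056 + 733 \cdot 1 = 1056 + 733 = 1789$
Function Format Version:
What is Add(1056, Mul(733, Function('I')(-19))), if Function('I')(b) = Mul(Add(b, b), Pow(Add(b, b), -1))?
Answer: 1789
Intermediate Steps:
Function('I')(b) = 1 (Function('I')(b) = Mul(Mul(2, b), Pow(Mul(2, b), -1)) = Mul(Mul(2, b), Mul(Rational(1, 2), Pow(b, -1))) = 1)
Add(1056, Mul(733, Function('I')(-19))) = Add(1056, Mul(733, 1)) = Add(1056, 733) = 1789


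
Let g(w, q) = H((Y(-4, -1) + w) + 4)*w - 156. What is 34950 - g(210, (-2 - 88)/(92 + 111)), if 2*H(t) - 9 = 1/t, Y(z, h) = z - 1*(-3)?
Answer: 2425396/71 ≈ 34161.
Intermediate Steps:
Y(z, h) = 3 + z (Y(z, h) = z + 3 = 3 + z)
H(t) = 9/2 + 1/(2*t)
g(w, q) = -156 + w*(28 + 9*w)/(2*(3 + w)) (g(w, q) = ((1 + 9*(((3 - 4) + w) + 4))/(2*(((3 - 4) + w) + 4)))*w - 156 = ((1 + 9*((-1 + w) + 4))/(2*((-1 + w) + 4)))*w - 156 = ((1 + 9*(3 + w))/(2*(3 + w)))*w - 156 = ((1 + (27 + 9*w))/(2*(3 + w)))*w - 156 = ((28 + 9*w)/(2*(3 + w)))*w - 156 = w*(28 + 9*w)/(2*(3 + w)) - 156 = -156 + w*(28 + 9*w)/(2*(3 + w)))
34950 - g(210, (-2 - 88)/(92 + 111)) = 34950 - (-936 - 284*210 + 9*210**2)/(2*(3 + 210)) = 34950 - (-936 - 59640 + 9*44100)/(2*213) = 34950 - (-936 - 59640 + 396900)/(2*213) = 34950 - 336324/(2*213) = 34950 - 1*56054/71 = 34950 - 56054/71 = 2425396/71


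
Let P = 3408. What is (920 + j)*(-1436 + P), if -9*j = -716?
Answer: 17740112/9 ≈ 1.9711e+6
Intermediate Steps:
j = 716/9 (j = -⅑*(-716) = 716/9 ≈ 79.556)
(920 + j)*(-1436 + P) = (920 + 716/9)*(-1436 + 3408) = (8996/9)*1972 = 17740112/9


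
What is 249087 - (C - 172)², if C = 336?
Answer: 222191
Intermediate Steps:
249087 - (C - 172)² = 249087 - (336 - 172)² = 249087 - 1*164² = 249087 - 1*26896 = 249087 - 26896 = 222191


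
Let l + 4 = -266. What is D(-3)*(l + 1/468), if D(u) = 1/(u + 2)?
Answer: 126359/468 ≈ 270.00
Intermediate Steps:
l = -270 (l = -4 - 266 = -270)
D(u) = 1/(2 + u)
D(-3)*(l + 1/468) = (-270 + 1/468)/(2 - 3) = (-270 + 1/468)/(-1) = -1*(-126359/468) = 126359/468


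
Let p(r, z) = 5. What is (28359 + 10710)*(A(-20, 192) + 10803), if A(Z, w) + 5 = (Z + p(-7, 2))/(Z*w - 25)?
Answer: 326103356133/773 ≈ 4.2187e+8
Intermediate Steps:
A(Z, w) = -5 + (5 + Z)/(-25 + Z*w) (A(Z, w) = -5 + (Z + 5)/(Z*w - 25) = -5 + (5 + Z)/(-25 + Z*w))
(28359 + 10710)*(A(-20, 192) + 10803) = (28359 + 10710)*((130 - 20 - 5*(-20)*192)/(-25 - 20*192) + 10803) = 39069*((130 - 20 + 19200)/(-25 - 3840) + 10803) = 39069*(19310/(-3865) + 10803) = 39069*(-1/3865*19310 + 10803) = 39069*(-3862/773 + 10803) = 39069*(8346857/773) = 326103356133/773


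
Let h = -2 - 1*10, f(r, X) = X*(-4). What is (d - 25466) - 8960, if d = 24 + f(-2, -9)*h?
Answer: -34834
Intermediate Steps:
f(r, X) = -4*X
h = -12 (h = -2 - 10 = -12)
d = -408 (d = 24 - 4*(-9)*(-12) = 24 + 36*(-12) = 24 - 432 = -408)
(d - 25466) - 8960 = (-408 - 25466) - 8960 = -25874 - 8960 = -34834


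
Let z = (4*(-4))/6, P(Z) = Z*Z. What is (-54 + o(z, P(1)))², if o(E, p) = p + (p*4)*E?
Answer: 36481/9 ≈ 4053.4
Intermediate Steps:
P(Z) = Z²
z = -8/3 (z = -16*⅙ = -8/3 ≈ -2.6667)
o(E, p) = p + 4*E*p (o(E, p) = p + (4*p)*E = p + 4*E*p)
(-54 + o(z, P(1)))² = (-54 + 1²*(1 + 4*(-8/3)))² = (-54 + 1*(1 - 32/3))² = (-54 + 1*(-29/3))² = (-54 - 29/3)² = (-191/3)² = 36481/9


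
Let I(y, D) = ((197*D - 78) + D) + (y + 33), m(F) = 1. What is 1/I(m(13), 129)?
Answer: 1/25498 ≈ 3.9219e-5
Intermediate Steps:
I(y, D) = -45 + y + 198*D (I(y, D) = ((-78 + 197*D) + D) + (33 + y) = (-78 + 198*D) + (33 + y) = -45 + y + 198*D)
1/I(m(13), 129) = 1/(-45 + 1 + 198*129) = 1/(-45 + 1 + 25542) = 1/25498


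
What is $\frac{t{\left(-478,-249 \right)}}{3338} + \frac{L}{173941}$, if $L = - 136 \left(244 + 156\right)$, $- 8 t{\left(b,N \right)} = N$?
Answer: $- \frac{1409386291}{4644920464} \approx -0.30343$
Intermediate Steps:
$t{\left(b,N \right)} = - \frac{N}{8}$
$L = -54400$ ($L = \left(-136\right) 400 = -54400$)
$\frac{t{\left(-478,-249 \right)}}{3338} + \frac{L}{173941} = \frac{\left(- \frac{1}{8}\right) \left(-249\right)}{3338} - \frac{54400}{173941} = \frac{249}{8} \cdot \frac{1}{3338} - \frac{54400}{173941} = \frac{249}{26704} - \frac{54400}{173941} = - \frac{1409386291}{4644920464}$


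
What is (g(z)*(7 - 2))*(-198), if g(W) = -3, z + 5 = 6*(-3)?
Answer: 2970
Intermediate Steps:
z = -23 (z = -5 + 6*(-3) = -5 - 18 = -23)
(g(z)*(7 - 2))*(-198) = -3*(7 - 2)*(-198) = -3*5*(-198) = -15*(-198) = 2970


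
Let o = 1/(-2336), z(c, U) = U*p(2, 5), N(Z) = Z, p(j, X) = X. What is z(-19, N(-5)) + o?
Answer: -58401/2336 ≈ -25.000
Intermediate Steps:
z(c, U) = 5*U (z(c, U) = U*5 = 5*U)
o = -1/2336 ≈ -0.00042808
z(-19, N(-5)) + o = 5*(-5) - 1/2336 = -25 - 1/2336 = -58401/2336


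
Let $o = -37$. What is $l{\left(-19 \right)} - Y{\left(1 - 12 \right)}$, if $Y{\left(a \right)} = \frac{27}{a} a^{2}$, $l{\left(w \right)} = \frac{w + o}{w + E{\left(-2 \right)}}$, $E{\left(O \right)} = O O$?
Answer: $\frac{4511}{15} \approx 300.73$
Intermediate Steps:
$E{\left(O \right)} = O^{2}$
$l{\left(w \right)} = \frac{-37 + w}{4 + w}$ ($l{\left(w \right)} = \frac{w - 37}{w + \left(-2\right)^{2}} = \frac{-37 + w}{w + 4} = \frac{-37 + w}{4 + w}$)
$Y{\left(a \right)} = 27 a$
$l{\left(-19 \right)} - Y{\left(1 - 12 \right)} = \frac{-37 - 19}{4 - 19} - 27 \left(1 - 12\right) = \frac{1}{-15} \left(-56\right) - 27 \left(1 - 12\right) = \left(- \frac{1}{15}\right) \left(-56\right) - 27 \left(-11\right) = \frac{56}{15} - -297 = \frac{56}{15} + 297 = \frac{4511}{15}$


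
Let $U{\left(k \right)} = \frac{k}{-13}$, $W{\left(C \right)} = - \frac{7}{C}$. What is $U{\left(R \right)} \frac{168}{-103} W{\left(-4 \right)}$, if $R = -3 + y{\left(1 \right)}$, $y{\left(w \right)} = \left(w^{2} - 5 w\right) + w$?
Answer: $- \frac{1764}{1339} \approx -1.3174$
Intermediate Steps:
$y{\left(w \right)} = w^{2} - 4 w$
$R = -6$ ($R = -3 + 1 \left(-4 + 1\right) = -3 + 1 \left(-3\right) = -3 - 3 = -6$)
$U{\left(k \right)} = - \frac{k}{13}$ ($U{\left(k \right)} = k \left(- \frac{1}{13}\right) = - \frac{k}{13}$)
$U{\left(R \right)} \frac{168}{-103} W{\left(-4 \right)} = \left(- \frac{1}{13}\right) \left(-6\right) \frac{168}{-103} \left(- \frac{7}{-4}\right) = \frac{6 \cdot 168 \left(- \frac{1}{103}\right)}{13} \left(\left(-7\right) \left(- \frac{1}{4}\right)\right) = \frac{6}{13} \left(- \frac{168}{103}\right) \frac{7}{4} = \left(- \frac{1008}{1339}\right) \frac{7}{4} = - \frac{1764}{1339}$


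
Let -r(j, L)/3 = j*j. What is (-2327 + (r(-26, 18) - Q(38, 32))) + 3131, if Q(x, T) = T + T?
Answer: -1288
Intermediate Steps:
Q(x, T) = 2*T
r(j, L) = -3*j² (r(j, L) = -3*j*j = -3*j²)
(-2327 + (r(-26, 18) - Q(38, 32))) + 3131 = (-2327 + (-3*(-26)² - 2*32)) + 3131 = (-2327 + (-3*676 - 1*64)) + 3131 = (-2327 + (-2028 - 64)) + 3131 = (-2327 - 2092) + 3131 = -4419 + 3131 = -1288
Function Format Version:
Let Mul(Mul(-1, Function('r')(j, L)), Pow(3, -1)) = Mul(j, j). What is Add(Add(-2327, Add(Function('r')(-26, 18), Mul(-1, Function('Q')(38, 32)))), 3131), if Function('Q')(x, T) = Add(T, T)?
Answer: -1288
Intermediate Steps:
Function('Q')(x, T) = Mul(2, T)
Function('r')(j, L) = Mul(-3, Pow(j, 2)) (Function('r')(j, L) = Mul(-3, Mul(j, j)) = Mul(-3, Pow(j, 2)))
Add(Add(-2327, Add(Function('r')(-26, 18), Mul(-1, Function('Q')(38, 32)))), 3131) = Add(Add(-2327, Add(Mul(-3, Pow(-26, 2)), Mul(-1, Mul(2, 32)))), 3131) = Add(Add(-2327, Add(Mul(-3, 676), Mul(-1, 64))), 3131) = Add(Add(-2327, Add(-2028, -64)), 3131) = Add(Add(-2327, -2092), 3131) = Add(-4419, 3131) = -1288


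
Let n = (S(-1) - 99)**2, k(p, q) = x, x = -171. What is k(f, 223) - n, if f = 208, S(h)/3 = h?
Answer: -10575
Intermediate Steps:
S(h) = 3*h
k(p, q) = -171
n = 10404 (n = (3*(-1) - 99)**2 = (-3 - 99)**2 = (-102)**2 = 10404)
k(f, 223) - n = -171 - 1*10404 = -171 - 10404 = -10575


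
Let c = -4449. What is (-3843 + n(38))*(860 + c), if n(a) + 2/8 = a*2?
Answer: 54082641/4 ≈ 1.3521e+7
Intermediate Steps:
n(a) = -1/4 + 2*a (n(a) = -1/4 + a*2 = -1/4 + 2*a)
(-3843 + n(38))*(860 + c) = (-3843 + (-1/4 + 2*38))*(860 - 4449) = (-3843 + (-1/4 + 76))*(-3589) = (-3843 + 303/4)*(-3589) = -15069/4*(-3589) = 54082641/4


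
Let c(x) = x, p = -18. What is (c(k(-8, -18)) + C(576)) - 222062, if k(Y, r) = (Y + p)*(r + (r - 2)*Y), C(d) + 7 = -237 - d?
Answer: -226574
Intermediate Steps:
C(d) = -244 - d (C(d) = -7 + (-237 - d) = -244 - d)
k(Y, r) = (-18 + Y)*(r + Y*(-2 + r)) (k(Y, r) = (Y - 18)*(r + (r - 2)*Y) = (-18 + Y)*(r + (-2 + r)*Y) = (-18 + Y)*(r + Y*(-2 + r)))
(c(k(-8, -18)) + C(576)) - 222062 = ((-18*(-18) - 2*(-8)² + 36*(-8) - 18*(-8)² - 17*(-8)*(-18)) + (-244 - 1*576)) - 222062 = ((324 - 2*64 - 288 - 18*64 - 2448) + (-244 - 576)) - 222062 = ((324 - 128 - 288 - 1152 - 2448) - 820) - 222062 = (-3692 - 820) - 222062 = -4512 - 222062 = -226574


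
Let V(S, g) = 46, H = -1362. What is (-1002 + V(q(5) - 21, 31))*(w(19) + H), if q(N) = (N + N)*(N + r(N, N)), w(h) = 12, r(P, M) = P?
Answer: 1290600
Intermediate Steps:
q(N) = 4*N² (q(N) = (N + N)*(N + N) = (2*N)*(2*N) = 4*N²)
(-1002 + V(q(5) - 21, 31))*(w(19) + H) = (-1002 + 46)*(12 - 1362) = -956*(-1350) = 1290600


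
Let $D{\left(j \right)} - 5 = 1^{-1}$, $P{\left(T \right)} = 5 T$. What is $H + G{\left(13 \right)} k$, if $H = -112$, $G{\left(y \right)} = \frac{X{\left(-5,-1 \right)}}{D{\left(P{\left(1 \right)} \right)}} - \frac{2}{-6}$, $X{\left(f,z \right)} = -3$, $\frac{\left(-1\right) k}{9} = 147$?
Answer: $\frac{217}{2} \approx 108.5$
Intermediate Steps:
$k = -1323$ ($k = \left(-9\right) 147 = -1323$)
$D{\left(j \right)} = 6$ ($D{\left(j \right)} = 5 + 1^{-1} = 5 + 1 = 6$)
$G{\left(y \right)} = - \frac{1}{6}$ ($G{\left(y \right)} = - \frac{3}{6} - \frac{2}{-6} = \left(-3\right) \frac{1}{6} - - \frac{1}{3} = - \frac{1}{2} + \frac{1}{3} = - \frac{1}{6}$)
$H + G{\left(13 \right)} k = -112 - - \frac{441}{2} = -112 + \frac{441}{2} = \frac{217}{2}$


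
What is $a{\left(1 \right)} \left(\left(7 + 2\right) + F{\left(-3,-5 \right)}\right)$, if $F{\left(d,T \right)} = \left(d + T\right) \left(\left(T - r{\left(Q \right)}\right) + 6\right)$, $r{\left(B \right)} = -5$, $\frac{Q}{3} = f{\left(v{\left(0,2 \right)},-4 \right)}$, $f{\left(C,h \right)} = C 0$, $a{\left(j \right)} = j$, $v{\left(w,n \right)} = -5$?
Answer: $-39$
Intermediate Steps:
$f{\left(C,h \right)} = 0$
$Q = 0$ ($Q = 3 \cdot 0 = 0$)
$F{\left(d,T \right)} = \left(11 + T\right) \left(T + d\right)$ ($F{\left(d,T \right)} = \left(d + T\right) \left(\left(T - -5\right) + 6\right) = \left(T + d\right) \left(\left(T + 5\right) + 6\right) = \left(T + d\right) \left(\left(5 + T\right) + 6\right) = \left(T + d\right) \left(11 + T\right) = \left(11 + T\right) \left(T + d\right)$)
$a{\left(1 \right)} \left(\left(7 + 2\right) + F{\left(-3,-5 \right)}\right) = 1 \left(\left(7 + 2\right) + \left(\left(-5\right)^{2} + 11 \left(-5\right) + 11 \left(-3\right) - -15\right)\right) = 1 \left(9 + \left(25 - 55 - 33 + 15\right)\right) = 1 \left(9 - 48\right) = 1 \left(-39\right) = -39$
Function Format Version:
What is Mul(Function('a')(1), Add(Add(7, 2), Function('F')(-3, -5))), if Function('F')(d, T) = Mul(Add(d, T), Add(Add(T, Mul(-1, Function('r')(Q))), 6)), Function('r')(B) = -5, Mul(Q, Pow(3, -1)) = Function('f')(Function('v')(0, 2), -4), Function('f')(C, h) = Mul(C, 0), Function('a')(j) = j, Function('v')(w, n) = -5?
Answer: -39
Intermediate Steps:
Function('f')(C, h) = 0
Q = 0 (Q = Mul(3, 0) = 0)
Function('F')(d, T) = Mul(Add(11, T), Add(T, d)) (Function('F')(d, T) = Mul(Add(d, T), Add(Add(T, Mul(-1, -5)), 6)) = Mul(Add(T, d), Add(Add(T, 5), 6)) = Mul(Add(T, d), Add(Add(5, T), 6)) = Mul(Add(T, d), Add(11, T)) = Mul(Add(11, T), Add(T, d)))
Mul(Function('a')(1), Add(Add(7, 2), Function('F')(-3, -5))) = Mul(1, Add(Add(7, 2), Add(Pow(-5, 2), Mul(11, -5), Mul(11, -3), Mul(-5, -3)))) = Mul(1, Add(9, Add(25, -55, -33, 15))) = Mul(1, Add(9, -48)) = Mul(1, -39) = -39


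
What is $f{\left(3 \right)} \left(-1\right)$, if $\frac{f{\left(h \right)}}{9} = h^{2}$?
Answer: $-81$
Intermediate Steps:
$f{\left(h \right)} = 9 h^{2}$
$f{\left(3 \right)} \left(-1\right) = 9 \cdot 3^{2} \left(-1\right) = 9 \cdot 9 \left(-1\right) = 81 \left(-1\right) = -81$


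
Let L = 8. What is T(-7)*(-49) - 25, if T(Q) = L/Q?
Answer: 31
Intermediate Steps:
T(Q) = 8/Q
T(-7)*(-49) - 25 = (8/(-7))*(-49) - 25 = (8*(-⅐))*(-49) - 25 = -8/7*(-49) - 25 = 56 - 25 = 31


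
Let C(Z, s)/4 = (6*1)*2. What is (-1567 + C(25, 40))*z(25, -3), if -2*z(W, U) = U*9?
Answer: -41013/2 ≈ -20507.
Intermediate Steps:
z(W, U) = -9*U/2 (z(W, U) = -U*9/2 = -9*U/2)
C(Z, s) = 48 (C(Z, s) = 4*((6*1)*2) = 4*(6*2) = 4*12 = 48)
(-1567 + C(25, 40))*z(25, -3) = (-1567 + 48)*(-9/2*(-3)) = -1519*27/2 = -41013/2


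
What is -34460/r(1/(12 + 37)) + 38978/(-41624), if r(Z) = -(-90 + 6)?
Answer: -179704649/437052 ≈ -411.17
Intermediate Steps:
r(Z) = 84 (r(Z) = -1*(-84) = 84)
-34460/r(1/(12 + 37)) + 38978/(-41624) = -34460/84 + 38978/(-41624) = -34460*1/84 + 38978*(-1/41624) = -8615/21 - 19489/20812 = -179704649/437052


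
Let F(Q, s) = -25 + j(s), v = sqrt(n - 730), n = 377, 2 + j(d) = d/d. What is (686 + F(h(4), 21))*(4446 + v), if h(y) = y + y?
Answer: 2934360 + 660*I*sqrt(353) ≈ 2.9344e+6 + 12400.0*I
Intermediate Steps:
j(d) = -1 (j(d) = -2 + d/d = -2 + 1 = -1)
h(y) = 2*y
v = I*sqrt(353) (v = sqrt(377 - 730) = sqrt(-353) = I*sqrt(353) ≈ 18.788*I)
F(Q, s) = -26 (F(Q, s) = -25 - 1 = -26)
(686 + F(h(4), 21))*(4446 + v) = (686 - 26)*(4446 + I*sqrt(353)) = 660*(4446 + I*sqrt(353)) = 2934360 + 660*I*sqrt(353)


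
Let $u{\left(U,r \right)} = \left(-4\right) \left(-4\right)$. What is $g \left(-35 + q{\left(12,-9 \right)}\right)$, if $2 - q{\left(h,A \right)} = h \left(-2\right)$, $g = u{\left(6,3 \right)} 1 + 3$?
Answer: $-171$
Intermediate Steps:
$u{\left(U,r \right)} = 16$
$g = 19$ ($g = 16 \cdot 1 + 3 = 16 + 3 = 19$)
$q{\left(h,A \right)} = 2 + 2 h$ ($q{\left(h,A \right)} = 2 - h \left(-2\right) = 2 - - 2 h = 2 + 2 h$)
$g \left(-35 + q{\left(12,-9 \right)}\right) = 19 \left(-35 + \left(2 + 2 \cdot 12\right)\right) = 19 \left(-35 + \left(2 + 24\right)\right) = 19 \left(-35 + 26\right) = 19 \left(-9\right) = -171$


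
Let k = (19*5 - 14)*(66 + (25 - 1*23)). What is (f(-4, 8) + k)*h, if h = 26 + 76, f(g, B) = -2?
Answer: 561612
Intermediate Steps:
h = 102
k = 5508 (k = (95 - 14)*(66 + (25 - 23)) = 81*(66 + 2) = 81*68 = 5508)
(f(-4, 8) + k)*h = (-2 + 5508)*102 = 5506*102 = 561612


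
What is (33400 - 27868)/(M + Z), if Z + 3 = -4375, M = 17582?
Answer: 1383/3301 ≈ 0.41896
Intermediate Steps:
Z = -4378 (Z = -3 - 4375 = -4378)
(33400 - 27868)/(M + Z) = (33400 - 27868)/(17582 - 4378) = 5532/13204 = 5532*(1/13204) = 1383/3301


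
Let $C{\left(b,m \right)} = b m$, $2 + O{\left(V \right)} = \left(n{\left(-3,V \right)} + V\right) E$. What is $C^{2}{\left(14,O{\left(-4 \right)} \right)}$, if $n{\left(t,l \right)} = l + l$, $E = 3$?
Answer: $283024$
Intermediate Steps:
$n{\left(t,l \right)} = 2 l$
$O{\left(V \right)} = -2 + 9 V$ ($O{\left(V \right)} = -2 + \left(2 V + V\right) 3 = -2 + 3 V 3 = -2 + 9 V$)
$C^{2}{\left(14,O{\left(-4 \right)} \right)} = \left(14 \left(-2 + 9 \left(-4\right)\right)\right)^{2} = \left(14 \left(-2 - 36\right)\right)^{2} = \left(14 \left(-38\right)\right)^{2} = \left(-532\right)^{2} = 283024$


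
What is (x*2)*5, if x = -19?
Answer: -190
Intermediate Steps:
(x*2)*5 = -19*2*5 = -38*5 = -190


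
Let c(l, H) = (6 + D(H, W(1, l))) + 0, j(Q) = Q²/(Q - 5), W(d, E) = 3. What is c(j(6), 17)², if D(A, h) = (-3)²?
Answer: 225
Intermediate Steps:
D(A, h) = 9
j(Q) = Q²/(-5 + Q)
c(l, H) = 15 (c(l, H) = (6 + 9) + 0 = 15 + 0 = 15)
c(j(6), 17)² = 15² = 225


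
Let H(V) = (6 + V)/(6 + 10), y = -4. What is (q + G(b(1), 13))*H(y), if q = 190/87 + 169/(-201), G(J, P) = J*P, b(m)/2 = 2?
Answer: 310937/46632 ≈ 6.6679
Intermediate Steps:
b(m) = 4 (b(m) = 2*2 = 4)
H(V) = 3/8 + V/16 (H(V) = (6 + V)/16 = (6 + V)*(1/16) = 3/8 + V/16)
q = 7829/5829 (q = 190*(1/87) + 169*(-1/201) = 190/87 - 169/201 = 7829/5829 ≈ 1.3431)
(q + G(b(1), 13))*H(y) = (7829/5829 + 4*13)*(3/8 + (1/16)*(-4)) = (7829/5829 + 52)*(3/8 - ¼) = (310937/5829)*(⅛) = 310937/46632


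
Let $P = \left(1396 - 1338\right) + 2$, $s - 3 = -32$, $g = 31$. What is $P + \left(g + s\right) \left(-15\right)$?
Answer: $30$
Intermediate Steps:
$s = -29$ ($s = 3 - 32 = -29$)
$P = 60$ ($P = 58 + 2 = 60$)
$P + \left(g + s\right) \left(-15\right) = 60 + \left(31 - 29\right) \left(-15\right) = 60 + 2 \left(-15\right) = 60 - 30 = 30$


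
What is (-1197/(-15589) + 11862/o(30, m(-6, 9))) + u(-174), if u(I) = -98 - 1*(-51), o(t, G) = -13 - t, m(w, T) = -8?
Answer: -30910088/95761 ≈ -322.78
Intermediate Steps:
u(I) = -47 (u(I) = -98 + 51 = -47)
(-1197/(-15589) + 11862/o(30, m(-6, 9))) + u(-174) = (-1197/(-15589) + 11862/(-13 - 1*30)) - 47 = (-1197*(-1/15589) + 11862/(-13 - 30)) - 47 = (171/2227 + 11862/(-43)) - 47 = (171/2227 + 11862*(-1/43)) - 47 = (171/2227 - 11862/43) - 47 = -26409321/95761 - 47 = -30910088/95761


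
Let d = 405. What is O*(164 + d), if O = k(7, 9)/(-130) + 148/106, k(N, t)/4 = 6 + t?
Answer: 366436/689 ≈ 531.84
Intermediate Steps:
k(N, t) = 24 + 4*t (k(N, t) = 4*(6 + t) = 24 + 4*t)
O = 644/689 (O = (24 + 4*9)/(-130) + 148/106 = (24 + 36)*(-1/130) + 148*(1/106) = 60*(-1/130) + 74/53 = -6/13 + 74/53 = 644/689 ≈ 0.93469)
O*(164 + d) = 644*(164 + 405)/689 = (644/689)*569 = 366436/689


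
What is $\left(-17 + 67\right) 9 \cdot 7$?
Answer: $3150$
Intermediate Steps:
$\left(-17 + 67\right) 9 \cdot 7 = 50 \cdot 63 = 3150$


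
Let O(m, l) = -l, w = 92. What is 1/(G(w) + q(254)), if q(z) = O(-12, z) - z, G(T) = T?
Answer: -1/416 ≈ -0.0024038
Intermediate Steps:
q(z) = -2*z (q(z) = -z - z = -2*z)
1/(G(w) + q(254)) = 1/(92 - 2*254) = 1/(92 - 508) = 1/(-416) = -1/416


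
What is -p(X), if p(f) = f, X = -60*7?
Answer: 420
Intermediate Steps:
X = -420
-p(X) = -1*(-420) = 420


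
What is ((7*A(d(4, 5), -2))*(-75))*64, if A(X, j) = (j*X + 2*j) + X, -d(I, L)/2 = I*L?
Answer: -1209600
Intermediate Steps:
d(I, L) = -2*I*L
A(X, j) = X + 2*j + X*j (A(X, j) = (X*j + 2*j) + X = (2*j + X*j) + X = X + 2*j + X*j)
((7*A(d(4, 5), -2))*(-75))*64 = ((7*(-2*4*5 + 2*(-2) - 2*4*5*(-2)))*(-75))*64 = ((7*(-40 - 4 - 40*(-2)))*(-75))*64 = ((7*(-40 - 4 + 80))*(-75))*64 = ((7*36)*(-75))*64 = (252*(-75))*64 = -18900*64 = -1209600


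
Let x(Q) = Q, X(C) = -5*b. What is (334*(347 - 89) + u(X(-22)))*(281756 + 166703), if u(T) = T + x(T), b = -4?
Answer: 38662547308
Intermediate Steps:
X(C) = 20 (X(C) = -5*(-4) = 20)
u(T) = 2*T (u(T) = T + T = 2*T)
(334*(347 - 89) + u(X(-22)))*(281756 + 166703) = (334*(347 - 89) + 2*20)*(281756 + 166703) = (334*258 + 40)*448459 = (86172 + 40)*448459 = 86212*448459 = 38662547308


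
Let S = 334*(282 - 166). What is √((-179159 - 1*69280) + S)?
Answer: I*√209695 ≈ 457.92*I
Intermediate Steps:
S = 38744 (S = 334*116 = 38744)
√((-179159 - 1*69280) + S) = √((-179159 - 1*69280) + 38744) = √((-179159 - 69280) + 38744) = √(-248439 + 38744) = √(-209695) = I*√209695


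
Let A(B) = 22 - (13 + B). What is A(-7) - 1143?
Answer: -1127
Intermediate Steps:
A(B) = 9 - B (A(B) = 22 + (-13 - B) = 9 - B)
A(-7) - 1143 = (9 - 1*(-7)) - 1143 = (9 + 7) - 1143 = 16 - 1143 = -1127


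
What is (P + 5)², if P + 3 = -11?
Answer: 81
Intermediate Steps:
P = -14 (P = -3 - 11 = -14)
(P + 5)² = (-14 + 5)² = (-9)² = 81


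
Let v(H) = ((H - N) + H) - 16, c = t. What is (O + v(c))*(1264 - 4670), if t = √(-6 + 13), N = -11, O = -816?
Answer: 2796326 - 6812*√7 ≈ 2.7783e+6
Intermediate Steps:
t = √7 ≈ 2.6458
c = √7 ≈ 2.6458
v(H) = -5 + 2*H (v(H) = ((H - 1*(-11)) + H) - 16 = ((H + 11) + H) - 16 = ((11 + H) + H) - 16 = (11 + 2*H) - 16 = -5 + 2*H)
(O + v(c))*(1264 - 4670) = (-816 + (-5 + 2*√7))*(1264 - 4670) = (-821 + 2*√7)*(-3406) = 2796326 - 6812*√7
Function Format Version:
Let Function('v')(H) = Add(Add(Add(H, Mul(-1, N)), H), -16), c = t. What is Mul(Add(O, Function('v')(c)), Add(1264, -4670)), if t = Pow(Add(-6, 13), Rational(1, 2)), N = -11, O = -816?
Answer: Add(2796326, Mul(-6812, Pow(7, Rational(1, 2)))) ≈ 2.7783e+6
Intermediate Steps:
t = Pow(7, Rational(1, 2)) ≈ 2.6458
c = Pow(7, Rational(1, 2)) ≈ 2.6458
Function('v')(H) = Add(-5, Mul(2, H)) (Function('v')(H) = Add(Add(Add(H, Mul(-1, -11)), H), -16) = Add(Add(Add(H, 11), H), -16) = Add(Add(Add(11, H), H), -16) = Add(Add(11, Mul(2, H)), -16) = Add(-5, Mul(2, H)))
Mul(Add(O, Function('v')(c)), Add(1264, -4670)) = Mul(Add(-816, Add(-5, Mul(2, Pow(7, Rational(1, 2))))), Add(1264, -4670)) = Mul(Add(-821, Mul(2, Pow(7, Rational(1, 2)))), -3406) = Add(2796326, Mul(-6812, Pow(7, Rational(1, 2))))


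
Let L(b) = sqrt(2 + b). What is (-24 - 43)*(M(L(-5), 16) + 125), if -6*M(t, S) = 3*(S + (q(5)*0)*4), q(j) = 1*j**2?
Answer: -7839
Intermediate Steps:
q(j) = j**2
M(t, S) = -S/2 (M(t, S) = -(S + (5**2*0)*4)/2 = -(S + (25*0)*4)/2 = -(S + 0*4)/2 = -(S + 0)/2 = -S/2)
(-24 - 43)*(M(L(-5), 16) + 125) = (-24 - 43)*(-1/2*16 + 125) = -67*(-8 + 125) = -67*117 = -7839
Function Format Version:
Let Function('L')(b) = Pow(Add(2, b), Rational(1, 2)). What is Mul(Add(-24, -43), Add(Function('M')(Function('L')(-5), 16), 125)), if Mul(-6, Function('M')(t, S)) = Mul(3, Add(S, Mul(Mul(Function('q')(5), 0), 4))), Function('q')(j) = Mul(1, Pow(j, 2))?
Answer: -7839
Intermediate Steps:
Function('q')(j) = Pow(j, 2)
Function('M')(t, S) = Mul(Rational(-1, 2), S) (Function('M')(t, S) = Mul(Rational(-1, 6), Mul(3, Add(S, Mul(Mul(Pow(5, 2), 0), 4)))) = Mul(Rational(-1, 6), Mul(3, Add(S, Mul(Mul(25, 0), 4)))) = Mul(Rational(-1, 6), Mul(3, Add(S, Mul(0, 4)))) = Mul(Rational(-1, 6), Mul(3, Add(S, 0))) = Mul(Rational(-1, 6), Mul(3, S)) = Mul(Rational(-1, 2), S))
Mul(Add(-24, -43), Add(Function('M')(Function('L')(-5), 16), 125)) = Mul(Add(-24, -43), Add(Mul(Rational(-1, 2), 16), 125)) = Mul(-67, Add(-8, 125)) = Mul(-67, 117) = -7839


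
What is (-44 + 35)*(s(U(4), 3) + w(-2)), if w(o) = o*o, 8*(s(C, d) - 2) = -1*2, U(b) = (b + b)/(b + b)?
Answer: -207/4 ≈ -51.750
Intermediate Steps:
U(b) = 1 (U(b) = (2*b)/((2*b)) = (2*b)*(1/(2*b)) = 1)
s(C, d) = 7/4 (s(C, d) = 2 + (-1*2)/8 = 2 + (⅛)*(-2) = 2 - ¼ = 7/4)
w(o) = o²
(-44 + 35)*(s(U(4), 3) + w(-2)) = (-44 + 35)*(7/4 + (-2)²) = -9*(7/4 + 4) = -9*23/4 = -207/4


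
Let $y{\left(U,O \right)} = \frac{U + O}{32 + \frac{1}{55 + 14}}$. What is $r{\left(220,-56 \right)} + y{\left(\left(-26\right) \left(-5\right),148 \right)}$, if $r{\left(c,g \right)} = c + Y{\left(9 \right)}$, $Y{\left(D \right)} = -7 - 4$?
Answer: $\frac{480863}{2209} \approx 217.68$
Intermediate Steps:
$Y{\left(D \right)} = -11$ ($Y{\left(D \right)} = -7 - 4 = -11$)
$r{\left(c,g \right)} = -11 + c$ ($r{\left(c,g \right)} = c - 11 = -11 + c$)
$y{\left(U,O \right)} = \frac{69 O}{2209} + \frac{69 U}{2209}$ ($y{\left(U,O \right)} = \frac{O + U}{32 + \frac{1}{69}} = \frac{O + U}{\frac{2209}{69}} = \left(O + U\right) \frac{69}{2209} = \frac{69 O}{2209} + \frac{69 U}{2209}$)
$r{\left(220,-56 \right)} + y{\left(\left(-26\right) \left(-5\right),148 \right)} = \left(-11 + 220\right) + \left(\frac{69}{2209} \cdot 148 + \frac{69 \left(\left(-26\right) \left(-5\right)\right)}{2209}\right) = 209 + \left(\frac{10212}{2209} + \frac{69}{2209} \cdot 130\right) = 209 + \left(\frac{10212}{2209} + \frac{8970}{2209}\right) = 209 + \frac{19182}{2209} = \frac{480863}{2209}$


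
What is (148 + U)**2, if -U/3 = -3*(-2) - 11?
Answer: 26569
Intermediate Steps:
U = 15 (U = -3*(-3*(-2) - 11) = -3*(6 - 11) = -3*(-5) = 15)
(148 + U)**2 = (148 + 15)**2 = 163**2 = 26569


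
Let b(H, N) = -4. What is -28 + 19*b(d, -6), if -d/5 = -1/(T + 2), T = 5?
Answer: -104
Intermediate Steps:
d = 5/7 (d = -5*(-1)/(5 + 2) = -5*(-1)/7 = -5*(-⅐) = 5/7 ≈ 0.71429)
-28 + 19*b(d, -6) = -28 + 19*(-4) = -28 - 76 = -104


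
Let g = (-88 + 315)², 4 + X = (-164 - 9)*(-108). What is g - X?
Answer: 32849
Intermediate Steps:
X = 18680 (X = -4 + (-164 - 9)*(-108) = -4 - 173*(-108) = -4 + 18684 = 18680)
g = 51529 (g = 227² = 51529)
g - X = 51529 - 1*18680 = 51529 - 18680 = 32849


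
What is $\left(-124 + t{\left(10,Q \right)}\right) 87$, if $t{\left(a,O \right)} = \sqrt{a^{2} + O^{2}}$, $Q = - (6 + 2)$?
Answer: $-10788 + 174 \sqrt{41} \approx -9673.9$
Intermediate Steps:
$Q = -8$ ($Q = \left(-1\right) 8 = -8$)
$t{\left(a,O \right)} = \sqrt{O^{2} + a^{2}}$
$\left(-124 + t{\left(10,Q \right)}\right) 87 = \left(-124 + \sqrt{\left(-8\right)^{2} + 10^{2}}\right) 87 = \left(-124 + \sqrt{64 + 100}\right) 87 = \left(-124 + \sqrt{164}\right) 87 = \left(-124 + 2 \sqrt{41}\right) 87 = -10788 + 174 \sqrt{41}$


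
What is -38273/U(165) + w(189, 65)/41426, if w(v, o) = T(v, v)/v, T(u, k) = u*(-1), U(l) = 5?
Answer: -1585497303/207130 ≈ -7654.6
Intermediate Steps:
T(u, k) = -u
w(v, o) = -1 (w(v, o) = (-v)/v = -1)
-38273/U(165) + w(189, 65)/41426 = -38273/5 - 1/41426 = -1585497303/207130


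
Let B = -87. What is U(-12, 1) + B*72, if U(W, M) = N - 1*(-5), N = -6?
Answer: -6265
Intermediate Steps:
U(W, M) = -1 (U(W, M) = -6 - 1*(-5) = -6 + 5 = -1)
U(-12, 1) + B*72 = -1 - 87*72 = -1 - 6264 = -6265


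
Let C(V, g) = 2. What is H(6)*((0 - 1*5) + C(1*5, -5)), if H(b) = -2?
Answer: 6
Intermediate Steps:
H(6)*((0 - 1*5) + C(1*5, -5)) = -2*((0 - 1*5) + 2) = -2*((0 - 5) + 2) = -2*(-5 + 2) = -2*(-3) = 6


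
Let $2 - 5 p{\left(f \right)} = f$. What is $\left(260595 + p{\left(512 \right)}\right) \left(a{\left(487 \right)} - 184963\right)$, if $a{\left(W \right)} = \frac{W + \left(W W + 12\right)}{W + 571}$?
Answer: $- \frac{25457093390349}{529} \approx -4.8123 \cdot 10^{10}$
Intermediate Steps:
$a{\left(W \right)} = \frac{12 + W + W^{2}}{571 + W}$ ($a{\left(W \right)} = \frac{W + \left(W^{2} + 12\right)}{571 + W} = \frac{W + \left(12 + W^{2}\right)}{571 + W} = \frac{12 + W + W^{2}}{571 + W}$)
$p{\left(f \right)} = \frac{2}{5} - \frac{f}{5}$
$\left(260595 + p{\left(512 \right)}\right) \left(a{\left(487 \right)} - 184963\right) = \left(260595 + \left(\frac{2}{5} - \frac{512}{5}\right)\right) \left(\frac{12 + 487 + 487^{2}}{571 + 487} - 184963\right) = \left(260595 + \left(\frac{2}{5} - \frac{512}{5}\right)\right) \left(\frac{12 + 487 + 237169}{1058} - 184963\right) = \left(260595 - 102\right) \left(\frac{1}{1058} \cdot 237668 - 184963\right) = 260493 \left(\frac{118834}{529} - 184963\right) = 260493 \left(- \frac{97726593}{529}\right) = - \frac{25457093390349}{529}$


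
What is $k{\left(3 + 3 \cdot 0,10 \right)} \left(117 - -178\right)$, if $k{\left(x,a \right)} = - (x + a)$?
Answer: $-3835$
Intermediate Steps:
$k{\left(x,a \right)} = - a - x$ ($k{\left(x,a \right)} = - (a + x) = - a - x$)
$k{\left(3 + 3 \cdot 0,10 \right)} \left(117 - -178\right) = \left(\left(-1\right) 10 - \left(3 + 3 \cdot 0\right)\right) \left(117 - -178\right) = \left(-10 - \left(3 + 0\right)\right) \left(117 + 178\right) = \left(-10 - 3\right) 295 = \left(-13\right) 295 = -3835$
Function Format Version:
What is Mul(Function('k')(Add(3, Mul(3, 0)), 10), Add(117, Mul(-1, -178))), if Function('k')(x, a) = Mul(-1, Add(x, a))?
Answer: -3835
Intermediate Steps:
Function('k')(x, a) = Add(Mul(-1, a), Mul(-1, x)) (Function('k')(x, a) = Mul(-1, Add(a, x)) = Add(Mul(-1, a), Mul(-1, x)))
Mul(Function('k')(Add(3, Mul(3, 0)), 10), Add(117, Mul(-1, -178))) = Mul(Add(Mul(-1, 10), Mul(-1, Add(3, Mul(3, 0)))), Add(117, Mul(-1, -178))) = Mul(Add(-10, Mul(-1, Add(3, 0))), Add(117, 178)) = Mul(Add(-10, Mul(-1, 3)), 295) = Mul(Add(-10, -3), 295) = Mul(-13, 295) = -3835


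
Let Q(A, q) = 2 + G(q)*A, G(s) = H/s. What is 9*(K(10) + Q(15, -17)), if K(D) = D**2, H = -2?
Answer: 15876/17 ≈ 933.88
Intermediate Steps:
G(s) = -2/s
Q(A, q) = 2 - 2*A/q (Q(A, q) = 2 + (-2/q)*A = 2 - 2*A/q)
9*(K(10) + Q(15, -17)) = 9*(10**2 + (2 - 2*15/(-17))) = 9*(100 + (2 - 2*15*(-1/17))) = 9*(100 + (2 + 30/17)) = 9*(100 + 64/17) = 9*(1764/17) = 15876/17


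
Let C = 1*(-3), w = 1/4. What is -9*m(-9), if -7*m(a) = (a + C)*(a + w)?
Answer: 135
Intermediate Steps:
w = ¼ ≈ 0.25000
C = -3
m(a) = -(-3 + a)*(¼ + a)/7 (m(a) = -(a - 3)*(a + ¼)/7 = -(-3 + a)*(¼ + a)/7)
-9*m(-9) = -9*(3/28 - ⅐*(-9)² + (11/28)*(-9)) = -9*(3/28 - ⅐*81 - 99/28) = -9*(3/28 - 81/7 - 99/28) = -9*(-15) = 135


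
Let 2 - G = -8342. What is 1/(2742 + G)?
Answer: 1/11086 ≈ 9.0204e-5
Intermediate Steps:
G = 8344 (G = 2 - 1*(-8342) = 2 + 8342 = 8344)
1/(2742 + G) = 1/(2742 + 8344) = 1/11086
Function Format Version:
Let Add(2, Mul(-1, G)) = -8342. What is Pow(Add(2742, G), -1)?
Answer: Rational(1, 11086) ≈ 9.0204e-5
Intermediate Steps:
G = 8344 (G = Add(2, Mul(-1, -8342)) = Add(2, 8342) = 8344)
Pow(Add(2742, G), -1) = Pow(Add(2742, 8344), -1) = Pow(11086, -1) = Rational(1, 11086)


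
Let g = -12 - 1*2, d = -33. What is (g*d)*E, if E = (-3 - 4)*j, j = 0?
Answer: 0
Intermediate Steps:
g = -14 (g = -12 - 2 = -14)
E = 0 (E = (-3 - 4)*0 = -7*0 = 0)
(g*d)*E = -14*(-33)*0 = 462*0 = 0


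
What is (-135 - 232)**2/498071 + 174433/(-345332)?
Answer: -40367596995/171999854572 ≈ -0.23470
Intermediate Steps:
(-135 - 232)**2/498071 + 174433/(-345332) = (-367)**2*(1/498071) + 174433*(-1/345332) = 134689*(1/498071) - 174433/345332 = 134689/498071 - 174433/345332 = -40367596995/171999854572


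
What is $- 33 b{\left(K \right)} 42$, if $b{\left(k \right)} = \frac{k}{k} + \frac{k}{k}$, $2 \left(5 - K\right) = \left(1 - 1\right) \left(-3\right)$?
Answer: $-2772$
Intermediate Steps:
$K = 5$ ($K = 5 - \frac{\left(1 - 1\right) \left(-3\right)}{2} = 5 - \frac{0 \left(-3\right)}{2} = 5 - 0 = 5 + 0 = 5$)
$b{\left(k \right)} = 2$ ($b{\left(k \right)} = 1 + 1 = 2$)
$- 33 b{\left(K \right)} 42 = \left(-33\right) 2 \cdot 42 = \left(-66\right) 42 = -2772$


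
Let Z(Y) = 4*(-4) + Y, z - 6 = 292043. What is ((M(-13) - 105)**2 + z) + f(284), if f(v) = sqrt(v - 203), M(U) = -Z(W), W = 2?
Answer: 300339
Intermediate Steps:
z = 292049 (z = 6 + 292043 = 292049)
Z(Y) = -16 + Y
M(U) = 14 (M(U) = -(-16 + 2) = -1*(-14) = 14)
f(v) = sqrt(-203 + v)
((M(-13) - 105)**2 + z) + f(284) = ((14 - 105)**2 + 292049) + sqrt(-203 + 284) = ((-91)**2 + 292049) + sqrt(81) = (8281 + 292049) + 9 = 300330 + 9 = 300339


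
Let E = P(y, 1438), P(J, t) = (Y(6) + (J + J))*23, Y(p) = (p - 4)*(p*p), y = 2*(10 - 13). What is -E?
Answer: -1380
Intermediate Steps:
y = -6 (y = 2*(-3) = -6)
Y(p) = p**2*(-4 + p) (Y(p) = (-4 + p)*p**2 = p**2*(-4 + p))
P(J, t) = 1656 + 46*J (P(J, t) = (6**2*(-4 + 6) + (J + J))*23 = (36*2 + 2*J)*23 = (72 + 2*J)*23 = 1656 + 46*J)
E = 1380 (E = 1656 + 46*(-6) = 1656 - 276 = 1380)
-E = -1*1380 = -1380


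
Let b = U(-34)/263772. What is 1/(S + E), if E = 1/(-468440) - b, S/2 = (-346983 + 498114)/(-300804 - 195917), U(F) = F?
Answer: -902581178745960/549119444943259 ≈ -1.6437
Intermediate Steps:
b = -1/7758 (b = -34/263772 = -34*1/263772 = -1/7758 ≈ -0.00012890)
S = -302262/496721 (S = 2*((-346983 + 498114)/(-300804 - 195917)) = 2*(151131/(-496721)) = 2*(151131*(-1/496721)) = 2*(-151131/496721) = -302262/496721 ≈ -0.60851)
E = 230341/1817078760 (E = 1/(-468440) - 1*(-1/7758) = -1/468440 + 1/7758 = 230341/1817078760 ≈ 0.00012676)
1/(S + E) = 1/(-302262/496721 + 230341/1817078760) = 1/(-549119444943259/902581178745960) = -902581178745960/549119444943259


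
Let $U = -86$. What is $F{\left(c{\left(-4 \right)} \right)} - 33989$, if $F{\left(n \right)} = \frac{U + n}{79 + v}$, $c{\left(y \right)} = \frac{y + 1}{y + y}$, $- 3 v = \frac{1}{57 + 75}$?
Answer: $- \frac{2126623589}{62566} \approx -33990.0$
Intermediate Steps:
$v = - \frac{1}{396}$ ($v = - \frac{1}{3 \left(57 + 75\right)} = - \frac{1}{3 \cdot 132} = \left(- \frac{1}{3}\right) \frac{1}{132} = - \frac{1}{396} \approx -0.0025253$)
$c{\left(y \right)} = \frac{1 + y}{2 y}$
$F{\left(n \right)} = - \frac{34056}{31283} + \frac{396 n}{31283}$ ($F{\left(n \right)} = \frac{-86 + n}{79 - \frac{1}{396}} = \frac{-86 + n}{\frac{31283}{396}} = \left(-86 + n\right) \frac{396}{31283} = - \frac{34056}{31283} + \frac{396 n}{31283}$)
$F{\left(c{\left(-4 \right)} \right)} - 33989 = \left(- \frac{34056}{31283} + \frac{396 \frac{1 - 4}{2 \left(-4\right)}}{31283}\right) - 33989 = \left(- \frac{34056}{31283} + \frac{396 \cdot \frac{1}{2} \left(- \frac{1}{4}\right) \left(-3\right)}{31283}\right) - 33989 = \left(- \frac{34056}{31283} + \frac{396}{31283} \cdot \frac{3}{8}\right) - 33989 = \left(- \frac{34056}{31283} + \frac{297}{62566}\right) - 33989 = - \frac{67815}{62566} - 33989 = - \frac{2126623589}{62566}$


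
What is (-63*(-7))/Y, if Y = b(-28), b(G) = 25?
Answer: 441/25 ≈ 17.640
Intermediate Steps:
Y = 25
(-63*(-7))/Y = -63*(-7)/25 = 441*(1/25) = 441/25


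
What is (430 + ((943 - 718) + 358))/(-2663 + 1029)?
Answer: -1013/1634 ≈ -0.61995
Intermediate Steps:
(430 + ((943 - 718) + 358))/(-2663 + 1029) = (430 + (225 + 358))/(-1634) = (430 + 583)*(-1/1634) = 1013*(-1/1634) = -1013/1634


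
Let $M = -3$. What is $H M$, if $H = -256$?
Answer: $768$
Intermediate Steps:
$H M = \left(-256\right) \left(-3\right) = 768$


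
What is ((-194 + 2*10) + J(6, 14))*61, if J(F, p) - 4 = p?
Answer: -9516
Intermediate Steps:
J(F, p) = 4 + p
((-194 + 2*10) + J(6, 14))*61 = ((-194 + 2*10) + (4 + 14))*61 = ((-194 + 20) + 18)*61 = (-174 + 18)*61 = -156*61 = -9516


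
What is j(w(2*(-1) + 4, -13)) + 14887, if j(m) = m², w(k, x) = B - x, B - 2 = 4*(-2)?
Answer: 14936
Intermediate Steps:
B = -6 (B = 2 + 4*(-2) = 2 - 8 = -6)
w(k, x) = -6 - x
j(w(2*(-1) + 4, -13)) + 14887 = (-6 - 1*(-13))² + 14887 = (-6 + 13)² + 14887 = 7² + 14887 = 49 + 14887 = 14936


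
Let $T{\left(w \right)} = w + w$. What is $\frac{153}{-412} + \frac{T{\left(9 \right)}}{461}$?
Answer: $- \frac{63117}{189932} \approx -0.33231$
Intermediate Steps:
$T{\left(w \right)} = 2 w$
$\frac{153}{-412} + \frac{T{\left(9 \right)}}{461} = \frac{153}{-412} + \frac{2 \cdot 9}{461} = 153 \left(- \frac{1}{412}\right) + 18 \cdot \frac{1}{461} = - \frac{153}{412} + \frac{18}{461} = - \frac{63117}{189932}$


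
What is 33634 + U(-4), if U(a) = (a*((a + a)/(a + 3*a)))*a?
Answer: 33642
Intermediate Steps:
U(a) = a²/2 (U(a) = (a*((2*a)/((4*a))))*a = (a*((2*a)*(1/(4*a))))*a = (a*(½))*a = (a/2)*a = a²/2)
33634 + U(-4) = 33634 + (½)*(-4)² = 33634 + (½)*16 = 33634 + 8 = 33642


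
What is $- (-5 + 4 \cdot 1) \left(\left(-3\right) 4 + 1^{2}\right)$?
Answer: $-11$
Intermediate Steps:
$- (-5 + 4 \cdot 1) \left(\left(-3\right) 4 + 1^{2}\right) = - (-5 + 4) \left(-12 + 1\right) = \left(-1\right) \left(-1\right) \left(-11\right) = 1 \left(-11\right) = -11$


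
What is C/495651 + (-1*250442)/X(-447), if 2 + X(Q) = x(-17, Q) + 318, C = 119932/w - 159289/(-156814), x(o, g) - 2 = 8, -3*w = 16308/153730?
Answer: -13344697405433977813/17217412350221538 ≈ -775.07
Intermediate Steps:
w = -2718/76865 (w = -5436/153730 = -⅓*8154/76865 = -2718/76865 ≈ -0.035361)
x(o, g) = 10 (x(o, g) = 2 + 8 = 10)
C = -722800450850509/213110226 (C = 119932/(-2718/76865) - 159289/(-156814) = 119932*(-76865/2718) - 159289*(-1/156814) = -4609286590/1359 + 159289/156814 = -722800450850509/213110226 ≈ -3.3917e+6)
X(Q) = 326 (X(Q) = -2 + (10 + 318) = -2 + 328 = 326)
C/495651 + (-1*250442)/X(-447) = -722800450850509/213110226/495651 - 1*250442/326 = -722800450850509/213110226*1/495651 - 250442*1/326 = -722800450850509/105628296627126 - 125221/163 = -13344697405433977813/17217412350221538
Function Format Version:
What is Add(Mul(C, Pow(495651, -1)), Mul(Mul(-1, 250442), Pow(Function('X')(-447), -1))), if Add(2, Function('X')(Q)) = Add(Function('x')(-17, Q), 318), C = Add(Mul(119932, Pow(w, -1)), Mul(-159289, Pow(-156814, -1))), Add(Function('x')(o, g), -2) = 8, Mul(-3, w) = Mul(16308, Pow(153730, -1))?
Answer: Rational(-13344697405433977813, 17217412350221538) ≈ -775.07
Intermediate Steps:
w = Rational(-2718, 76865) (w = Mul(Rational(-1, 3), Mul(16308, Pow(153730, -1))) = Mul(Rational(-1, 3), Mul(16308, Rational(1, 153730))) = Mul(Rational(-1, 3), Rational(8154, 76865)) = Rational(-2718, 76865) ≈ -0.035361)
Function('x')(o, g) = 10 (Function('x')(o, g) = Add(2, 8) = 10)
C = Rational(-722800450850509, 213110226) (C = Add(Mul(119932, Pow(Rational(-2718, 76865), -1)), Mul(-159289, Pow(-156814, -1))) = Add(Mul(119932, Rational(-76865, 2718)), Mul(-159289, Rational(-1, 156814))) = Add(Rational(-4609286590, 1359), Rational(159289, 156814)) = Rational(-722800450850509, 213110226) ≈ -3.3917e+6)
Function('X')(Q) = 326 (Function('X')(Q) = Add(-2, Add(10, 318)) = Add(-2, 328) = 326)
Add(Mul(C, Pow(495651, -1)), Mul(Mul(-1, 250442), Pow(Function('X')(-447), -1))) = Add(Mul(Rational(-722800450850509, 213110226), Pow(495651, -1)), Mul(Mul(-1, 250442), Pow(326, -1))) = Add(Mul(Rational(-722800450850509, 213110226), Rational(1, 495651)), Mul(-250442, Rational(1, 326))) = Add(Rational(-722800450850509, 105628296627126), Rational(-125221, 163)) = Rational(-13344697405433977813, 17217412350221538)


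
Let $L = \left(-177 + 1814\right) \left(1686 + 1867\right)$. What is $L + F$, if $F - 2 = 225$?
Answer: $5816488$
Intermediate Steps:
$F = 227$ ($F = 2 + 225 = 227$)
$L = 5816261$ ($L = 1637 \cdot 3553 = 5816261$)
$L + F = 5816261 + 227 = 5816488$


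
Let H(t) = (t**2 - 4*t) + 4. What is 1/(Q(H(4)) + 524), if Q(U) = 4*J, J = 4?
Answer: 1/540 ≈ 0.0018519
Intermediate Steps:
H(t) = 4 + t**2 - 4*t
Q(U) = 16 (Q(U) = 4*4 = 16)
1/(Q(H(4)) + 524) = 1/(16 + 524) = 1/540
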